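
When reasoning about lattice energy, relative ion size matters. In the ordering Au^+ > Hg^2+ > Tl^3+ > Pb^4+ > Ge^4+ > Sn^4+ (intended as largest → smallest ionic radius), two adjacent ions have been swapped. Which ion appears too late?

Sn^4+

Compare adjacent ions: Ge^4+ and Sn^4+ are in one column with the same charge; the lighter period-4 ion has one fewer shell and is smaller — yet in this decreasing list Ge^4+ sits before Sn^4+. Nothing else is reversed, so Sn^4+ should move one place to the left.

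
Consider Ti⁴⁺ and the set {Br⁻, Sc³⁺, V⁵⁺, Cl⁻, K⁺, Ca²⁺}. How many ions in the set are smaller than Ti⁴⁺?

1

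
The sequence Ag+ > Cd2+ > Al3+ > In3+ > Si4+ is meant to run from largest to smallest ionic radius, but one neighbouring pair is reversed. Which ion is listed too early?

Al3+

Scanning neighbour by neighbour, only Al3+/In3+ violates a trend: both in group 13 with the same charge; Al3+ (period 3) has the smaller radius. That makes Al3+ the one sitting a position early relative to where it belongs.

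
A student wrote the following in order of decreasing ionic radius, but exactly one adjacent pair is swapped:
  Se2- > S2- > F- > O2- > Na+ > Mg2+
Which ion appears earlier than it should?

Check each adjacent pair. F- and O2- are reversed: F- and O2- share 10 electrons; the higher nuclear charge on F (Z=9) contracts it more, so F- < O2-. No other neighbouring pair contradicts the periodic trends, so F- is the ion listed too early.

F-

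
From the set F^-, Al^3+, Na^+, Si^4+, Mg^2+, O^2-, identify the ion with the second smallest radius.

Each ion has 10 electrons. The ranking follows nuclear charge in reverse — greater Z gives a smaller radius. Si^4+ (Z=14), Al^3+ (Z=13), Mg^2+ (Z=12), Na^+ (Z=11), F^- (Z=9), O^2- (Z=8).
Ordering: Si^4+ < Al^3+ < Mg^2+ < Na^+ < F^- < O^2-. The second smallest is Al^3+.

Al^3+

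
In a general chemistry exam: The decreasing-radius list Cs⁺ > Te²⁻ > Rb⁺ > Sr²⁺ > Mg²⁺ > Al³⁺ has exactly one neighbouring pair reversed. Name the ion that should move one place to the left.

Scanning neighbour by neighbour, only Cs⁺/Te²⁻ violates a trend: they are isoelectronic (54 e⁻) and Cs has more protons than Te (55 vs 52), making Cs⁺ smaller. That makes Te²⁻ the one sitting a position late relative to where it belongs.

Te²⁻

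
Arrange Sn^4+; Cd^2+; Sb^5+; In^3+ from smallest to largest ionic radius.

Sb^5+ < Sn^4+ < In^3+ < Cd^2+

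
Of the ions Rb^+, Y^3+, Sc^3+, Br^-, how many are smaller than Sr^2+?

2

Sc^3+ has 18 e⁻ (Z=21), Y^3+ has 36 e⁻ (Z=39), Sr^2+ has 36 e⁻ (Z=38), Rb^+ has 36 e⁻ (Z=37), Br^- has 36 e⁻ (Z=35). Sc^3+ < Y^3+ (same group, 1 shell fewer); Y^3+ < Sr^2+ (both 36 e⁻, Z=39>38); Sr^2+ < Rb^+ (both 36 e⁻, Z=38>37); Rb^+ < Br^- (isoelectronic, higher Z=37 is smaller).
Ordering all of them (including Sr^2+) by radius gives Sc^3+ < Y^3+ < Sr^2+ < Rb^+ < Br^-. Count: 2.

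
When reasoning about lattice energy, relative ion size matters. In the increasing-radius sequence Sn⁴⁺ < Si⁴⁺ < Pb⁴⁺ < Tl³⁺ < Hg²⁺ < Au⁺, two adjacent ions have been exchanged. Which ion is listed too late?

Check each adjacent pair. Sn⁴⁺ and Si⁴⁺ are reversed: same group and charge — period 3 sits above period 5, so Si⁴⁺ is smaller. No other neighbouring pair contradicts the periodic trends, so Si⁴⁺ is the ion listed too late.

Si⁴⁺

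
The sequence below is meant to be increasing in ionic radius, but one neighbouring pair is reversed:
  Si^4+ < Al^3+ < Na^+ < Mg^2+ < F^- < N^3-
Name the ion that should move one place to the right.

Compare adjacent ions: both have 10 electrons but Z(Mg)=12 > Z(Na)=11, so Mg^2+ should be the smaller of the two — yet in this increasing list Na^+ sits before Mg^2+. Nothing else is reversed, so Na^+ should move one place to the right.

Na^+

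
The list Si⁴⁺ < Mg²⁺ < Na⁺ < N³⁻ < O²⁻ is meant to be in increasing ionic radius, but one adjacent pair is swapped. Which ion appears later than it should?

Compare adjacent ions: O²⁻ and N³⁻ share 10 electrons; the higher nuclear charge on O (Z=8) contracts it more, so O²⁻ < N³⁻ — yet in this increasing list N³⁻ sits before O²⁻. Nothing else is reversed, so O²⁻ should move one place to the left.

O²⁻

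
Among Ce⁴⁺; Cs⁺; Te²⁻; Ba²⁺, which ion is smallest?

Each ion has 54 electrons. The ranking follows nuclear charge in reverse — greater Z gives a smaller radius. Ce⁴⁺ (Z=58), Ba²⁺ (Z=56), Cs⁺ (Z=55), Te²⁻ (Z=52).

Ce⁴⁺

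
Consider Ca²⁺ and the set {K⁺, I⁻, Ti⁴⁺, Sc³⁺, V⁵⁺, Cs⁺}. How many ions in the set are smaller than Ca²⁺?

First list Z and electron count for each: V⁵⁺: 18 e⁻, Z=23, Ti⁴⁺: 18 e⁻, Z=22, Sc³⁺: 18 e⁻, Z=21, Ca²⁺: 18 e⁻, Z=20, K⁺: 18 e⁻, Z=19, Cs⁺: 54 e⁻, Z=55, I⁻: 54 e⁻, Z=53. V⁵⁺ < Ti⁴⁺ (isoelectronic, higher Z=23 is smaller); Ti⁴⁺ < Sc³⁺ (both 18 e⁻, Z=22>21); Sc³⁺ < Ca²⁺ (both 18 e⁻, Z=21>20); Ca²⁺ < K⁺ (isoelectronic, higher Z=20 is smaller); K⁺ < Cs⁺ (same group, period 4 vs 6); Cs⁺ < I⁻ (both 54 e⁻, Z=55>53).
Ordering all of them (including Ca²⁺) by radius gives V⁵⁺ < Ti⁴⁺ < Sc³⁺ < Ca²⁺ < K⁺ < Cs⁺ < I⁻. So 3 are smaller.

3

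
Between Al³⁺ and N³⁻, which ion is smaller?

Al³⁺

Each ion has 10 electrons. The ranking follows nuclear charge in reverse — greater Z gives a smaller radius. Al³⁺ (Z=13), N³⁻ (Z=7).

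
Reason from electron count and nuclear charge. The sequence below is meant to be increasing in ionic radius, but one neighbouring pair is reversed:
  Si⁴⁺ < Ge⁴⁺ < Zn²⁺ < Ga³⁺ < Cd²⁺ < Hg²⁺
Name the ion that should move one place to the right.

Zn²⁺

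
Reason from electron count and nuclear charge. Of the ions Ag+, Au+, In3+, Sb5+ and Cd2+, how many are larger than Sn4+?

Work out protons and electrons: Sb5+: 46 e⁻, Z=51, Sn4+: 46 e⁻, Z=50, In3+: 46 e⁻, Z=49, Cd2+: 46 e⁻, Z=48, Ag+: 46 e⁻, Z=47, Au+: 78 e⁻, Z=79. Sb5+ < Sn4+ (both 46 e⁻, Z=51>50); Sn4+ < In3+ (isoelectronic, higher Z=50 is smaller); In3+ < Cd2+ (isoelectronic, higher Z=49 is smaller); Cd2+ < Ag+ (isoelectronic, higher Z=48 is smaller); Ag+ < Au+ (same group, 1 shell fewer).
Relative to Sn4+, the ions that are larger are In3+, Cd2+, Ag+, Au+. Count: 4.

4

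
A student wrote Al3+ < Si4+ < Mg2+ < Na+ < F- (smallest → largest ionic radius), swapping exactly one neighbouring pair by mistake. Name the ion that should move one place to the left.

Si4+

The pair Al3+, Si4+ is the wrong way round — Si4+ and Al3+ share 10 electrons; the higher nuclear charge on Si (Z=14) contracts it more, so Si4+ < Al3+. All other adjacent pairs agree with periodic trends, so Si4+ is the misplaced ion.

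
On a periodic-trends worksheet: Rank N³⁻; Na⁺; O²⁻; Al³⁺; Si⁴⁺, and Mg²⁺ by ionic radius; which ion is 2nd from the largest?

O²⁻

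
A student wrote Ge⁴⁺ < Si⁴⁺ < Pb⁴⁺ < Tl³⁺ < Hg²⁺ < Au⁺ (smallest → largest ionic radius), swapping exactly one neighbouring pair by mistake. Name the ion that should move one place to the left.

The pair Ge⁴⁺, Si⁴⁺ is the wrong way round — both in group 14 with the same charge; Si⁴⁺ (period 3) has the smaller radius. All other adjacent pairs agree with periodic trends, so Si⁴⁺ is the misplaced ion.

Si⁴⁺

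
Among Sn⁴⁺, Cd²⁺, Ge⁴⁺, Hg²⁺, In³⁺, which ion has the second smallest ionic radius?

Sn⁴⁺

Electron counts and nuclear charges: Ge⁴⁺ (Z=32, 28 e⁻), Sn⁴⁺ (Z=50, 46 e⁻), In³⁺ (Z=49, 46 e⁻), Cd²⁺ (Z=48, 46 e⁻), Hg²⁺ (Z=80, 78 e⁻). Ge⁴⁺ < Sn⁴⁺ (same group, period 4 vs 5); Sn⁴⁺ < In³⁺ (isoelectronic, higher Z=50 is smaller); In³⁺ < Cd²⁺ (isoelectronic, higher Z=49 is smaller); Cd²⁺ < Hg²⁺ (same group, period 5 vs 6).
Full ascending order: Ge⁴⁺ < Sn⁴⁺ < In³⁺ < Cd²⁺ < Hg²⁺. Counting from the smallest, position 2 is Sn⁴⁺.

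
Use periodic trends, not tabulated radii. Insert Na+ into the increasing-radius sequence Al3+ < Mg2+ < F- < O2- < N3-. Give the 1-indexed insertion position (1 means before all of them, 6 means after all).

Isoelectronic series (10 e⁻ each). Size is set by nuclear charge: more protons means a smaller ion. Al3+ (Z=13), Mg2+ (Z=12), Na+ (Z=11), F- (Z=9), O2- (Z=8), N3- (Z=7).
With Na+ included the full order is Al3+ < Mg2+ < Na+ < F- < O2- < N3-, so it takes position 3.

3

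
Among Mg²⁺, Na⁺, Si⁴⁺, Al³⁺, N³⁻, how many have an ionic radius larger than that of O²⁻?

1

All of these have 10 electrons (isoelectronic). With the same electron cloud, the ion with the most protons pulls it in tightest. Nuclear charges: Si⁴⁺ (Z=14), Al³⁺ (Z=13), Mg²⁺ (Z=12), Na⁺ (Z=11), O²⁻ (Z=8), N³⁻ (Z=7). Highest Z is smallest.
Placing each against O²⁻: smaller — Si⁴⁺, Al³⁺, Mg²⁺, Na⁺; larger — N³⁻. That's 1.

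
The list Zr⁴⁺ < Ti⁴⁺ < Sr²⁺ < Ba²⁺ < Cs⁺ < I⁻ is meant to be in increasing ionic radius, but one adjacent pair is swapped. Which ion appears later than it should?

Ti⁴⁺

The pair Zr⁴⁺, Ti⁴⁺ is the wrong way round — Ti⁴⁺ and Zr⁴⁺ are in one column with the same charge; the lighter period-4 ion has one fewer shell and is smaller. All other adjacent pairs agree with periodic trends, so Ti⁴⁺ is the misplaced ion.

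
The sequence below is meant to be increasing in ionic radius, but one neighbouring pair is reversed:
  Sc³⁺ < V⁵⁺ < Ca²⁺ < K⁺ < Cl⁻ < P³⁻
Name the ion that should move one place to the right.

Check each adjacent pair. Sc³⁺ and V⁵⁺ are reversed: V⁵⁺ and Sc³⁺ share 18 electrons; the higher nuclear charge on V (Z=23) contracts it more, so V⁵⁺ < Sc³⁺. No other neighbouring pair contradicts the periodic trends, so Sc³⁺ is the ion listed too early.

Sc³⁺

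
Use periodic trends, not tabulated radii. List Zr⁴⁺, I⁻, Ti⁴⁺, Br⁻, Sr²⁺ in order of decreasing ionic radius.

Work out protons and electrons: Ti⁴⁺ (Z=22, 18 e⁻), Zr⁴⁺ (Z=40, 36 e⁻), Sr²⁺ (Z=38, 36 e⁻), Br⁻ (Z=35, 36 e⁻), I⁻ (Z=53, 54 e⁻). Ti⁴⁺ < Zr⁴⁺ (same group, period 4 vs 5); Zr⁴⁺ < Sr²⁺ (isoelectronic, higher Z=40 is smaller); Sr²⁺ < Br⁻ (both 36 e⁻, Z=38>35); Br⁻ < I⁻ (same group, 1 shell fewer).

I⁻ > Br⁻ > Sr²⁺ > Zr⁴⁺ > Ti⁴⁺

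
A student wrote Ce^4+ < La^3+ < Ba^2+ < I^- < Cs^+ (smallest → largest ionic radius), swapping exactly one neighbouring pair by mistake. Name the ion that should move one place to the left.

The pair I^-, Cs^+ is the wrong way round — they are isoelectronic (54 e⁻) and Cs has more protons than I (55 vs 53), making Cs^+ smaller. All other adjacent pairs agree with periodic trends, so Cs^+ is the misplaced ion.

Cs^+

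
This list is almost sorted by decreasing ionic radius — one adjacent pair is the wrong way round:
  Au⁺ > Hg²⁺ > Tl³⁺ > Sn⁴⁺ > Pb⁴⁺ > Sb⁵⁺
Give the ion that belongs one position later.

Sn⁴⁺

Scanning neighbour by neighbour, only Sn⁴⁺/Pb⁴⁺ violates a trend: both in group 14 with the same charge; Sn⁴⁺ (period 5) has the smaller radius. That makes Sn⁴⁺ the one sitting a position early relative to where it belongs.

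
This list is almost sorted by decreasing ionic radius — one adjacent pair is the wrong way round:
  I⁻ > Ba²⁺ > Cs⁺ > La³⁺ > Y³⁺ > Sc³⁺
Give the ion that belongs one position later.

Ba²⁺

Check each adjacent pair. Ba²⁺ and Cs⁺ are reversed: they are isoelectronic (54 e⁻) and Ba has more protons than Cs (56 vs 55), making Ba²⁺ smaller. No other neighbouring pair contradicts the periodic trends, so Ba²⁺ is the ion listed too early.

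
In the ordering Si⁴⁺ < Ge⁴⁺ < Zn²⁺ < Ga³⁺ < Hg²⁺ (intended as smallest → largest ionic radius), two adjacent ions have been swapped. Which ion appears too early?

Scanning neighbour by neighbour, only Zn²⁺/Ga³⁺ violates a trend: Ga³⁺ and Zn²⁺ share 28 electrons; the higher nuclear charge on Ga (Z=31) contracts it more, so Ga³⁺ < Zn²⁺. That makes Zn²⁺ the one sitting a position early relative to where it belongs.

Zn²⁺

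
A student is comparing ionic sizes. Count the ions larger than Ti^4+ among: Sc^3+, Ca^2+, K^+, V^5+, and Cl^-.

Each ion has 18 electrons. The ranking follows nuclear charge in reverse — greater Z gives a smaller radius. V^5+ (Z=23), Ti^4+ (Z=22), Sc^3+ (Z=21), Ca^2+ (Z=20), K^+ (Z=19), Cl^- (Z=17).
Relative to Ti^4+, the ions that are larger are Sc^3+, Ca^2+, K^+, Cl^-. Count: 4.

4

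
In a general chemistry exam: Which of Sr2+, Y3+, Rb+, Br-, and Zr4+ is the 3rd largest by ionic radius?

These species are isoelectronic with 36 electrons. The only difference is the number of protons: Zr4+ (Z=40), Y3+ (Z=39), Sr2+ (Z=38), Rb+ (Z=37), Br- (Z=35). The strongest nuclear pull (Zr4+) gives the smallest ion.
Ordering: Zr4+ < Y3+ < Sr2+ < Rb+ < Br-. The 3rd largest is Sr2+.

Sr2+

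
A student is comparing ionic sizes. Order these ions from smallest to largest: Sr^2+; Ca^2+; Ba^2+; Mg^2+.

Mg^2+ < Ca^2+ < Sr^2+ < Ba^2+

Same group, same charge. Going down the group adds an extra shell of electrons, so the ion gets larger: Mg^2+ is highest in the group and smallest.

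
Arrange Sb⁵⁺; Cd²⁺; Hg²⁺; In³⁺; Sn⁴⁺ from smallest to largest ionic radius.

Sb⁵⁺ < Sn⁴⁺ < In³⁺ < Cd²⁺ < Hg²⁺

Work out protons and electrons: Sb⁵⁺: 46 e⁻, Z=51, Sn⁴⁺: 46 e⁻, Z=50, In³⁺: 46 e⁻, Z=49, Cd²⁺: 46 e⁻, Z=48, Hg²⁺: 78 e⁻, Z=80. Sb⁵⁺ < Sn⁴⁺ (both 46 e⁻, Z=51>50); Sn⁴⁺ < In³⁺ (both 46 e⁻, Z=50>49); In³⁺ < Cd²⁺ (both 46 e⁻, Z=49>48); Cd²⁺ < Hg²⁺ (same group, period 5 vs 6).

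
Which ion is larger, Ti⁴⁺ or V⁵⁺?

These species are isoelectronic with 18 electrons. The only difference is the number of protons: V⁵⁺ (Z=23), Ti⁴⁺ (Z=22). The strongest nuclear pull (V⁵⁺) gives the smallest ion.

Ti⁴⁺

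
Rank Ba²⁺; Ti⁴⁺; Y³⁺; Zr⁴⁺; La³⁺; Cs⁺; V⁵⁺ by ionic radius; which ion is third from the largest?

V⁵⁺ has 18 e⁻ (Z=23), Ti⁴⁺ has 18 e⁻ (Z=22), Zr⁴⁺ has 36 e⁻ (Z=40), Y³⁺ has 36 e⁻ (Z=39), La³⁺ has 54 e⁻ (Z=57), Ba²⁺ has 54 e⁻ (Z=56), Cs⁺ has 54 e⁻ (Z=55). V⁵⁺ < Ti⁴⁺ (both 18 e⁻, Z=23>22); Ti⁴⁺ < Zr⁴⁺ (same group, period 4 vs 5); Zr⁴⁺ < Y³⁺ (isoelectronic, higher Z=40 is smaller); Y³⁺ < La³⁺ (same group, period 5 vs 6); La³⁺ < Ba²⁺ (both 54 e⁻, Z=57>56); Ba²⁺ < Cs⁺ (isoelectronic, higher Z=56 is smaller).
So the order is V⁵⁺ < Ti⁴⁺ < Zr⁴⁺ < Y³⁺ < La³⁺ < Ba²⁺ < Cs⁺; the 3rd-largest ion is La³⁺.

La³⁺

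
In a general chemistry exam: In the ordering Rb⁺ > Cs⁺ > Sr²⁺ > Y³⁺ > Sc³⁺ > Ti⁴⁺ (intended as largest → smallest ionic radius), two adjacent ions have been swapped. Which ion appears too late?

Cs⁺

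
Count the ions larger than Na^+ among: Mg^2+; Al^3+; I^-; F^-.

2

Tabulating Z and e⁻: Al^3+ (Z=13, 10 e⁻), Mg^2+ (Z=12, 10 e⁻), Na^+ (Z=11, 10 e⁻), F^- (Z=9, 10 e⁻), I^- (Z=53, 54 e⁻). Al^3+ < Mg^2+ (both 10 e⁻, Z=13>12); Mg^2+ < Na^+ (both 10 e⁻, Z=12>11); Na^+ < F^- (isoelectronic, higher Z=11 is smaller); F^- < I^- (same group, period 2 vs 5).
Relative to Na^+, the ions that are larger are F^-, I^-. So 2 are larger.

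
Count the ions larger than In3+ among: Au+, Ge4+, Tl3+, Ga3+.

2

Ge4+ has 28 e⁻ (Z=32), Ga3+ has 28 e⁻ (Z=31), In3+ has 46 e⁻ (Z=49), Tl3+ has 78 e⁻ (Z=81), Au+ has 78 e⁻ (Z=79). Ge4+ < Ga3+ (both 28 e⁻, Z=32>31); Ga3+ < In3+ (same group, period 4 vs 5); In3+ < Tl3+ (same group, 1 shell fewer); Tl3+ < Au+ (both 78 e⁻, Z=81>79).
Placing each against In3+: smaller — Ge4+, Ga3+; larger — Tl3+, Au+. So 2 are larger.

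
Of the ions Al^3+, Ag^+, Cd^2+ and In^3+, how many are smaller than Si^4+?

Work out protons and electrons: Si^4+ has 10 e⁻ (Z=14), Al^3+ has 10 e⁻ (Z=13), In^3+ has 46 e⁻ (Z=49), Cd^2+ has 46 e⁻ (Z=48), Ag^+ has 46 e⁻ (Z=47). Si^4+ < Al^3+ (isoelectronic, higher Z=14 is smaller); Al^3+ < In^3+ (same group, period 3 vs 5); In^3+ < Cd^2+ (both 46 e⁻, Z=49>48); Cd^2+ < Ag^+ (isoelectronic, higher Z=48 is smaller).
Placing each against Si^4+: smaller — none; larger — Al^3+, In^3+, Cd^2+, Ag^+. That's 0.

0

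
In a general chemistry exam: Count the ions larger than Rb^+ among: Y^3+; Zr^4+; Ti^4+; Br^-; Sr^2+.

1

Electron counts and nuclear charges: Ti^4+ has 18 e⁻ (Z=22), Zr^4+ has 36 e⁻ (Z=40), Y^3+ has 36 e⁻ (Z=39), Sr^2+ has 36 e⁻ (Z=38), Rb^+ has 36 e⁻ (Z=37), Br^- has 36 e⁻ (Z=35). Ti^4+ < Zr^4+ (same group, 1 shell fewer); Zr^4+ < Y^3+ (isoelectronic, higher Z=40 is smaller); Y^3+ < Sr^2+ (both 36 e⁻, Z=39>38); Sr^2+ < Rb^+ (both 36 e⁻, Z=38>37); Rb^+ < Br^- (both 36 e⁻, Z=37>35).
Ordering all of them (including Rb^+) by radius gives Ti^4+ < Zr^4+ < Y^3+ < Sr^2+ < Rb^+ < Br^-. That's 1.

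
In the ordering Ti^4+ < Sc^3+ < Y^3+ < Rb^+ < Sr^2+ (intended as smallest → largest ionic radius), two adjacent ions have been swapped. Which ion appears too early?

Rb^+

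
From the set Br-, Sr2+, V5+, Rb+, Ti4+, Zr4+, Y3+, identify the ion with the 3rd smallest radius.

Zr4+

Work out protons and electrons: V5+: 18 e⁻, Z=23, Ti4+: 18 e⁻, Z=22, Zr4+: 36 e⁻, Z=40, Y3+: 36 e⁻, Z=39, Sr2+: 36 e⁻, Z=38, Rb+: 36 e⁻, Z=37, Br-: 36 e⁻, Z=35. V5+ < Ti4+ (both 18 e⁻, Z=23>22); Ti4+ < Zr4+ (same group, period 4 vs 5); Zr4+ < Y3+ (both 36 e⁻, Z=40>39); Y3+ < Sr2+ (isoelectronic, higher Z=39 is smaller); Sr2+ < Rb+ (isoelectronic, higher Z=38 is smaller); Rb+ < Br- (isoelectronic, higher Z=37 is smaller).
That gives V5+ < Ti4+ < Zr4+ < Y3+ < Sr2+ < Rb+ < Br-. From the smallest end, number 3 is Zr4+.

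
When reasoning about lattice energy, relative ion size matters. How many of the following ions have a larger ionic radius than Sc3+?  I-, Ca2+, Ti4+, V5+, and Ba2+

3

V5+ has 18 e⁻ (Z=23), Ti4+ has 18 e⁻ (Z=22), Sc3+ has 18 e⁻ (Z=21), Ca2+ has 18 e⁻ (Z=20), Ba2+ has 54 e⁻ (Z=56), I- has 54 e⁻ (Z=53). V5+ < Ti4+ (both 18 e⁻, Z=23>22); Ti4+ < Sc3+ (both 18 e⁻, Z=22>21); Sc3+ < Ca2+ (both 18 e⁻, Z=21>20); Ca2+ < Ba2+ (same group, 2 shells fewer); Ba2+ < I- (both 54 e⁻, Z=56>53).
Ordering all of them (including Sc3+) by radius gives V5+ < Ti4+ < Sc3+ < Ca2+ < Ba2+ < I-. Count: 3.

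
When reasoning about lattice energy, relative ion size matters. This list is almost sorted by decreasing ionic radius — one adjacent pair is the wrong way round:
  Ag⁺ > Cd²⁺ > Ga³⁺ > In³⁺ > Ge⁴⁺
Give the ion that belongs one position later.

The pair Ga³⁺, In³⁺ is the wrong way round — both in group 13 with the same charge; Ga³⁺ (period 4) has the smaller radius. All other adjacent pairs agree with periodic trends, so Ga³⁺ is the misplaced ion.

Ga³⁺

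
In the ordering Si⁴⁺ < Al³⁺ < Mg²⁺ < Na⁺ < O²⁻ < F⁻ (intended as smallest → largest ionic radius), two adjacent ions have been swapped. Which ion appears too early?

Check each adjacent pair. O²⁻ and F⁻ are reversed: they are isoelectronic (10 e⁻) and F has more protons than O (9 vs 8), making F⁻ smaller. No other neighbouring pair contradicts the periodic trends, so O²⁻ is the ion listed too early.

O²⁻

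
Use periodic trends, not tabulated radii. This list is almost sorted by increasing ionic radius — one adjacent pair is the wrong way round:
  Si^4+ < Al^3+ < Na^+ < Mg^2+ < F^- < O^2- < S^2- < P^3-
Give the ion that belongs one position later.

Check each adjacent pair. Na^+ and Mg^2+ are reversed: both have 10 electrons but Z(Mg)=12 > Z(Na)=11, so Mg^2+ should be the smaller of the two. No other neighbouring pair contradicts the periodic trends, so Na^+ is the ion listed too early.

Na^+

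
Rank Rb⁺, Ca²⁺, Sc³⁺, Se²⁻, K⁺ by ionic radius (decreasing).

Se²⁻ > Rb⁺ > K⁺ > Ca²⁺ > Sc³⁺

Work out protons and electrons: Sc³⁺: 18 e⁻, Z=21, Ca²⁺: 18 e⁻, Z=20, K⁺: 18 e⁻, Z=19, Rb⁺: 36 e⁻, Z=37, Se²⁻: 36 e⁻, Z=34. Sc³⁺ < Ca²⁺ (both 18 e⁻, Z=21>20); Ca²⁺ < K⁺ (isoelectronic, higher Z=20 is smaller); K⁺ < Rb⁺ (same group, 1 shell fewer); Rb⁺ < Se²⁻ (both 36 e⁻, Z=37>34).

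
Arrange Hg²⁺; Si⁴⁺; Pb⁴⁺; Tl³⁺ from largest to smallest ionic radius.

First list Z and electron count for each: Si⁴⁺ (Z=14, 10 e⁻), Pb⁴⁺ (Z=82, 78 e⁻), Tl³⁺ (Z=81, 78 e⁻), Hg²⁺ (Z=80, 78 e⁻). Si⁴⁺ < Pb⁴⁺ (same group, 3 shells fewer); Pb⁴⁺ < Tl³⁺ (isoelectronic, higher Z=82 is smaller); Tl³⁺ < Hg²⁺ (isoelectronic, higher Z=81 is smaller).

Hg²⁺ > Tl³⁺ > Pb⁴⁺ > Si⁴⁺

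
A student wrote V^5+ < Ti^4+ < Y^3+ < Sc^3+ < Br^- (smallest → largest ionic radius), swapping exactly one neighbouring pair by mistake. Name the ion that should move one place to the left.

Sc^3+

Scanning neighbour by neighbour, only Y^3+/Sc^3+ violates a trend: both in group 3 with the same charge; Sc^3+ (period 4) has the smaller radius. That makes Sc^3+ the one sitting a position late relative to where it belongs.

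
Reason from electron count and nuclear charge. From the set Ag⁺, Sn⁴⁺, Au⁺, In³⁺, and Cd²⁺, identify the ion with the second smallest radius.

In³⁺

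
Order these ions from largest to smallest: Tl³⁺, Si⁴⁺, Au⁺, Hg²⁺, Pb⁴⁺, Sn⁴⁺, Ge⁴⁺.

First list Z and electron count for each: Si⁴⁺ (Z=14, 10 e⁻), Ge⁴⁺ (Z=32, 28 e⁻), Sn⁴⁺ (Z=50, 46 e⁻), Pb⁴⁺ (Z=82, 78 e⁻), Tl³⁺ (Z=81, 78 e⁻), Hg²⁺ (Z=80, 78 e⁻), Au⁺ (Z=79, 78 e⁻). Si⁴⁺ < Ge⁴⁺ (same group, period 3 vs 4); Ge⁴⁺ < Sn⁴⁺ (same group, period 4 vs 5); Sn⁴⁺ < Pb⁴⁺ (same group, period 5 vs 6); Pb⁴⁺ < Tl³⁺ (isoelectronic, higher Z=82 is smaller); Tl³⁺ < Hg²⁺ (isoelectronic, higher Z=81 is smaller); Hg²⁺ < Au⁺ (both 78 e⁻, Z=80>79).

Au⁺ > Hg²⁺ > Tl³⁺ > Pb⁴⁺ > Sn⁴⁺ > Ge⁴⁺ > Si⁴⁺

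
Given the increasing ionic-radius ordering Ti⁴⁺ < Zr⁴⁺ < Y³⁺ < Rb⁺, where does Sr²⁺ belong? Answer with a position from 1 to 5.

4

Electron counts and nuclear charges: Ti⁴⁺ (Z=22, 18 e⁻), Zr⁴⁺ (Z=40, 36 e⁻), Y³⁺ (Z=39, 36 e⁻), Sr²⁺ (Z=38, 36 e⁻), Rb⁺ (Z=37, 36 e⁻). Ti⁴⁺ < Zr⁴⁺ (same group, 1 shell fewer); Zr⁴⁺ < Y³⁺ (both 36 e⁻, Z=40>39); Y³⁺ < Sr²⁺ (isoelectronic, higher Z=39 is smaller); Sr²⁺ < Rb⁺ (isoelectronic, higher Z=38 is smaller).
Merged order: Ti⁴⁺ < Zr⁴⁺ < Y³⁺ < Sr²⁺ < Rb⁺ — Sr²⁺ is number 4.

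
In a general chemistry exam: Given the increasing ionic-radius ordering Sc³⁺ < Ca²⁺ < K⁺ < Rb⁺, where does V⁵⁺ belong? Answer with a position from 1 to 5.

1

First list Z and electron count for each: V⁵⁺ (Z=23, 18 e⁻), Sc³⁺ (Z=21, 18 e⁻), Ca²⁺ (Z=20, 18 e⁻), K⁺ (Z=19, 18 e⁻), Rb⁺ (Z=37, 36 e⁻). V⁵⁺ < Sc³⁺ (both 18 e⁻, Z=23>21); Sc³⁺ < Ca²⁺ (both 18 e⁻, Z=21>20); Ca²⁺ < K⁺ (both 18 e⁻, Z=20>19); K⁺ < Rb⁺ (same group, period 4 vs 5).
The complete sequence is V⁵⁺ < Sc³⁺ < Ca²⁺ < K⁺ < Rb⁺. V⁵⁺ sits at position 1.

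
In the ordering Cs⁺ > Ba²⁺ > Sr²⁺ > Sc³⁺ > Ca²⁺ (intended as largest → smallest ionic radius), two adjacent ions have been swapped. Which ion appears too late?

Scanning neighbour by neighbour, only Sc³⁺/Ca²⁺ violates a trend: both have 18 electrons but Z(Sc)=21 > Z(Ca)=20, so Sc³⁺ should be the smaller of the two. That makes Ca²⁺ the one sitting a position late relative to where it belongs.

Ca²⁺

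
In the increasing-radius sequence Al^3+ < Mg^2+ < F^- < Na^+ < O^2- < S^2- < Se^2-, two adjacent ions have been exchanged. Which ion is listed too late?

Na^+

Check each adjacent pair. F^- and Na^+ are reversed: both have 10 electrons but Z(Na)=11 > Z(F)=9, so Na^+ should be the smaller of the two. No other neighbouring pair contradicts the periodic trends, so Na^+ is the ion listed too late.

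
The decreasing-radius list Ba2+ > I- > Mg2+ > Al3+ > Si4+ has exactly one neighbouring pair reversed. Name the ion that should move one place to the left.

The pair Ba2+, I- is the wrong way round — Ba2+ and I- share 54 electrons; the higher nuclear charge on Ba (Z=56) contracts it more, so Ba2+ < I-. All other adjacent pairs agree with periodic trends, so I- is the misplaced ion.

I-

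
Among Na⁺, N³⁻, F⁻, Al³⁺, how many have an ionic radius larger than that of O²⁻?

1

Isoelectronic series (10 e⁻ each). Size is set by nuclear charge: more protons means a smaller ion. Al³⁺ (Z=13), Na⁺ (Z=11), F⁻ (Z=9), O²⁻ (Z=8), N³⁻ (Z=7).
Overall: Al³⁺ < Na⁺ < F⁻ < O²⁻ < N³⁻. O²⁻ has 3 below it and 1 above. Count: 1.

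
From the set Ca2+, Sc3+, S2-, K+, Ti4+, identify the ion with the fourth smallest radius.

Each ion has 18 electrons. The ranking follows nuclear charge in reverse — greater Z gives a smaller radius. Ti4+ (Z=22), Sc3+ (Z=21), Ca2+ (Z=20), K+ (Z=19), S2- (Z=16).
Ordering: Ti4+ < Sc3+ < Ca2+ < K+ < S2-. The fourth smallest is K+.

K+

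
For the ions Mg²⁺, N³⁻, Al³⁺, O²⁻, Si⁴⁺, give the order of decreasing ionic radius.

All of these have 10 electrons (isoelectronic). With the same electron cloud, the ion with the most protons pulls it in tightest. Nuclear charges: Si⁴⁺ (Z=14), Al³⁺ (Z=13), Mg²⁺ (Z=12), O²⁻ (Z=8), N³⁻ (Z=7). Highest Z is smallest.

N³⁻ > O²⁻ > Mg²⁺ > Al³⁺ > Si⁴⁺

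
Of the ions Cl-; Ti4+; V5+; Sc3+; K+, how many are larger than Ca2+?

Isoelectronic series (18 e⁻ each). Size is set by nuclear charge: more protons means a smaller ion. V5+ (Z=23), Ti4+ (Z=22), Sc3+ (Z=21), Ca2+ (Z=20), K+ (Z=19), Cl- (Z=17).
Ordering all of them (including Ca2+) by radius gives V5+ < Ti4+ < Sc3+ < Ca2+ < K+ < Cl-. That's 2.

2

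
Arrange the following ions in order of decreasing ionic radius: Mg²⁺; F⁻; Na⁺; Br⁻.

Electron counts and nuclear charges: Mg²⁺ (Z=12, 10 e⁻), Na⁺ (Z=11, 10 e⁻), F⁻ (Z=9, 10 e⁻), Br⁻ (Z=35, 36 e⁻). Mg²⁺ < Na⁺ (isoelectronic, higher Z=12 is smaller); Na⁺ < F⁻ (both 10 e⁻, Z=11>9); F⁻ < Br⁻ (same group, period 2 vs 4).

Br⁻ > F⁻ > Na⁺ > Mg²⁺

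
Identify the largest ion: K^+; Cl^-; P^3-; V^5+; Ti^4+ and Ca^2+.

All of these have 18 electrons (isoelectronic). With the same electron cloud, the ion with the most protons pulls it in tightest. Nuclear charges: V^5+ (Z=23), Ti^4+ (Z=22), Ca^2+ (Z=20), K^+ (Z=19), Cl^- (Z=17), P^3- (Z=15). Highest Z is smallest.

P^3-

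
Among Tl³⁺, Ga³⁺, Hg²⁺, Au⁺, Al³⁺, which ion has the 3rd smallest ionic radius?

Tl³⁺

Al³⁺: 10 e⁻, Z=13, Ga³⁺: 28 e⁻, Z=31, Tl³⁺: 78 e⁻, Z=81, Hg²⁺: 78 e⁻, Z=80, Au⁺: 78 e⁻, Z=79. Al³⁺ < Ga³⁺ (same group, period 3 vs 4); Ga³⁺ < Tl³⁺ (same group, period 4 vs 6); Tl³⁺ < Hg²⁺ (isoelectronic, higher Z=81 is smaller); Hg²⁺ < Au⁺ (isoelectronic, higher Z=80 is smaller).
That gives Al³⁺ < Ga³⁺ < Tl³⁺ < Hg²⁺ < Au⁺. From the smallest end, number 3 is Tl³⁺.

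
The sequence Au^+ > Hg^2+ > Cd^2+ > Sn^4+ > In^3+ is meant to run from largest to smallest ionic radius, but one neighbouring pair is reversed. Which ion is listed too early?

Sn^4+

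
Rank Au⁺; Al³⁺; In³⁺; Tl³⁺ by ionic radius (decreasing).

First list Z and electron count for each: Al³⁺ (Z=13, 10 e⁻), In³⁺ (Z=49, 46 e⁻), Tl³⁺ (Z=81, 78 e⁻), Au⁺ (Z=79, 78 e⁻). Al³⁺ < In³⁺ (same group, 2 shells fewer); In³⁺ < Tl³⁺ (same group, period 5 vs 6); Tl³⁺ < Au⁺ (both 78 e⁻, Z=81>79).

Au⁺ > Tl³⁺ > In³⁺ > Al³⁺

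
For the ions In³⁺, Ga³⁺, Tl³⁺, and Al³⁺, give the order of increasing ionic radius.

All are in the same group with charge +3. Radius grows down the group as n (the outermost shell) increases.

Al³⁺ < Ga³⁺ < In³⁺ < Tl³⁺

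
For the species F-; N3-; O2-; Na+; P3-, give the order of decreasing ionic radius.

Electron counts and nuclear charges: Na+ (Z=11, 10 e⁻), F- (Z=9, 10 e⁻), O2- (Z=8, 10 e⁻), N3- (Z=7, 10 e⁻), P3- (Z=15, 18 e⁻). Na+ < F- (isoelectronic, higher Z=11 is smaller); F- < O2- (isoelectronic, higher Z=9 is smaller); O2- < N3- (both 10 e⁻, Z=8>7); N3- < P3- (same group, 1 shell fewer).

P3- > N3- > O2- > F- > Na+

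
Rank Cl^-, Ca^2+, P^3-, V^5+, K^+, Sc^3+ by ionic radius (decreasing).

P^3- > Cl^- > K^+ > Ca^2+ > Sc^3+ > V^5+

All of these have 18 electrons (isoelectronic). With the same electron cloud, the ion with the most protons pulls it in tightest. Nuclear charges: V^5+ (Z=23), Sc^3+ (Z=21), Ca^2+ (Z=20), K^+ (Z=19), Cl^- (Z=17), P^3- (Z=15). Highest Z is smallest.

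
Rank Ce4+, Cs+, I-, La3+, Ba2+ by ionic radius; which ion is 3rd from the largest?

Ba2+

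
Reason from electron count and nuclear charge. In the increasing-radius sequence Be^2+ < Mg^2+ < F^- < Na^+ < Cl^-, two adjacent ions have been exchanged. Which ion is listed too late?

Scanning neighbour by neighbour, only F^-/Na^+ violates a trend: they are isoelectronic (10 e⁻) and Na has more protons than F (11 vs 9), making Na^+ smaller. That makes Na^+ the one sitting a position late relative to where it belongs.

Na^+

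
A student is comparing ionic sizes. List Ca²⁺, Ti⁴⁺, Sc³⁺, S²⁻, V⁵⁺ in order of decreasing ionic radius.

S²⁻ > Ca²⁺ > Sc³⁺ > Ti⁴⁺ > V⁵⁺

These species are isoelectronic with 18 electrons. The only difference is the number of protons: V⁵⁺ (Z=23), Ti⁴⁺ (Z=22), Sc³⁺ (Z=21), Ca²⁺ (Z=20), S²⁻ (Z=16). The strongest nuclear pull (V⁵⁺) gives the smallest ion.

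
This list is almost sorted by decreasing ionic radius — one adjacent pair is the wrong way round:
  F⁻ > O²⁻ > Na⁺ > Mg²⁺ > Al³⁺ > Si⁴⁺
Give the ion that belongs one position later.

The pair F⁻, O²⁻ is the wrong way round — both have 10 electrons but Z(F)=9 > Z(O)=8, so F⁻ should be the smaller of the two. All other adjacent pairs agree with periodic trends, so F⁻ is the misplaced ion.

F⁻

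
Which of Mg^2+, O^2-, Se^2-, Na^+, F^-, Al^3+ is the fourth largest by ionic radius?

Al^3+ (Z=13, 10 e⁻), Mg^2+ (Z=12, 10 e⁻), Na^+ (Z=11, 10 e⁻), F^- (Z=9, 10 e⁻), O^2- (Z=8, 10 e⁻), Se^2- (Z=34, 36 e⁻). Al^3+ < Mg^2+ (isoelectronic, higher Z=13 is smaller); Mg^2+ < Na^+ (isoelectronic, higher Z=12 is smaller); Na^+ < F^- (isoelectronic, higher Z=11 is smaller); F^- < O^2- (isoelectronic, higher Z=9 is smaller); O^2- < Se^2- (same group, 2 shells fewer).
That gives Al^3+ < Mg^2+ < Na^+ < F^- < O^2- < Se^2-. From the largest end, number 4 is Na^+.

Na^+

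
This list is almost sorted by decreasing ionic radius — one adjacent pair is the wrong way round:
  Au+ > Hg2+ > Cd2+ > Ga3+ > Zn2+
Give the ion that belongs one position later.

Ga3+

Compare adjacent ions: both have 28 electrons but Z(Ga)=31 > Z(Zn)=30, so Ga3+ should be the smaller of the two — yet in this decreasing list Ga3+ sits before Zn2+. Nothing else is reversed, so Ga3+ should move one place to the right.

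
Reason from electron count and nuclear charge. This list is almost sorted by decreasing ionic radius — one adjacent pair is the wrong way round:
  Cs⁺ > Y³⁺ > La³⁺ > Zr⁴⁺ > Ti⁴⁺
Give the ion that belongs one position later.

Y³⁺

Compare adjacent ions: Y³⁺ and La³⁺ are in one column with the same charge; the lighter period-5 ion has one fewer shell and is smaller — yet in this decreasing list Y³⁺ sits before La³⁺. Nothing else is reversed, so Y³⁺ should move one place to the right.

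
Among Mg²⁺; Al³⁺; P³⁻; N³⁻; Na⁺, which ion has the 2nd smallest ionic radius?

First list Z and electron count for each: Al³⁺ (Z=13, 10 e⁻), Mg²⁺ (Z=12, 10 e⁻), Na⁺ (Z=11, 10 e⁻), N³⁻ (Z=7, 10 e⁻), P³⁻ (Z=15, 18 e⁻). Al³⁺ < Mg²⁺ (both 10 e⁻, Z=13>12); Mg²⁺ < Na⁺ (both 10 e⁻, Z=12>11); Na⁺ < N³⁻ (both 10 e⁻, Z=11>7); N³⁻ < P³⁻ (same group, period 2 vs 3).
Ordering: Al³⁺ < Mg²⁺ < Na⁺ < N³⁻ < P³⁻. The 2nd smallest is Mg²⁺.

Mg²⁺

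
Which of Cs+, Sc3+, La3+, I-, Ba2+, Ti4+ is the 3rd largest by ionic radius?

Work out protons and electrons: Ti4+: 18 e⁻, Z=22, Sc3+: 18 e⁻, Z=21, La3+: 54 e⁻, Z=57, Ba2+: 54 e⁻, Z=56, Cs+: 54 e⁻, Z=55, I-: 54 e⁻, Z=53. Ti4+ < Sc3+ (isoelectronic, higher Z=22 is smaller); Sc3+ < La3+ (same group, 2 shells fewer); La3+ < Ba2+ (both 54 e⁻, Z=57>56); Ba2+ < Cs+ (isoelectronic, higher Z=56 is smaller); Cs+ < I- (both 54 e⁻, Z=55>53).
Ordering: Ti4+ < Sc3+ < La3+ < Ba2+ < Cs+ < I-. The 3rd largest is Ba2+.

Ba2+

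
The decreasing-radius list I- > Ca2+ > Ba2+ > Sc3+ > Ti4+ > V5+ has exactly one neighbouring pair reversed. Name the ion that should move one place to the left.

Scanning neighbour by neighbour, only Ca2+/Ba2+ violates a trend: both in group 2 with the same charge; Ca2+ (period 4) has the smaller radius. That makes Ba2+ the one sitting a position late relative to where it belongs.

Ba2+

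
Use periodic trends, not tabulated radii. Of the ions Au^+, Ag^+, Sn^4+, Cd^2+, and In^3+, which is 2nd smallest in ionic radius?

Sn^4+ (Z=50, 46 e⁻), In^3+ (Z=49, 46 e⁻), Cd^2+ (Z=48, 46 e⁻), Ag^+ (Z=47, 46 e⁻), Au^+ (Z=79, 78 e⁻). Sn^4+ < In^3+ (both 46 e⁻, Z=50>49); In^3+ < Cd^2+ (isoelectronic, higher Z=49 is smaller); Cd^2+ < Ag^+ (isoelectronic, higher Z=48 is smaller); Ag^+ < Au^+ (same group, 1 shell fewer).
That gives Sn^4+ < In^3+ < Cd^2+ < Ag^+ < Au^+. From the smallest end, number 2 is In^3+.

In^3+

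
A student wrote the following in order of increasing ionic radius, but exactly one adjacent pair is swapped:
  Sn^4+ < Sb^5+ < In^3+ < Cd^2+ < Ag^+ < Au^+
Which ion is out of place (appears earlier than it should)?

Sn^4+

Check each adjacent pair. Sn^4+ and Sb^5+ are reversed: both have 46 electrons but Z(Sb)=51 > Z(Sn)=50, so Sb^5+ should be the smaller of the two. No other neighbouring pair contradicts the periodic trends, so Sn^4+ is the ion listed too early.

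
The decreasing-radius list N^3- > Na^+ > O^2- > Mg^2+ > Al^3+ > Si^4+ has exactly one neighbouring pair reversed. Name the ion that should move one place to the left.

O^2-

Compare adjacent ions: both have 10 electrons but Z(Na)=11 > Z(O)=8, so Na^+ should be the smaller of the two — yet in this decreasing list Na^+ sits before O^2-. Nothing else is reversed, so O^2- should move one place to the left.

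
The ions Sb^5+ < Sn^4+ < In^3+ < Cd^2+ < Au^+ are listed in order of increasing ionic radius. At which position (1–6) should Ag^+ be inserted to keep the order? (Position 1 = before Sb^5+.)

5

First list Z and electron count for each: Sb^5+: 46 e⁻, Z=51, Sn^4+: 46 e⁻, Z=50, In^3+: 46 e⁻, Z=49, Cd^2+: 46 e⁻, Z=48, Ag^+: 46 e⁻, Z=47, Au^+: 78 e⁻, Z=79. Sb^5+ < Sn^4+ (both 46 e⁻, Z=51>50); Sn^4+ < In^3+ (isoelectronic, higher Z=50 is smaller); In^3+ < Cd^2+ (isoelectronic, higher Z=49 is smaller); Cd^2+ < Ag^+ (isoelectronic, higher Z=48 is smaller); Ag^+ < Au^+ (same group, period 5 vs 6).
With Ag^+ included the full order is Sb^5+ < Sn^4+ < In^3+ < Cd^2+ < Ag^+ < Au^+, so it takes position 5.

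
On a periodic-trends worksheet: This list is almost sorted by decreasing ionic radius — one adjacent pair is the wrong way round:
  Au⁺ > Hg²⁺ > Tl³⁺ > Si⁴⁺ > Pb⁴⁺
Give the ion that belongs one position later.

Si⁴⁺

Check each adjacent pair. Si⁴⁺ and Pb⁴⁺ are reversed: Si⁴⁺ and Pb⁴⁺ are in one column with the same charge; the lighter period-3 ion has 3 fewer shells and is smaller. No other neighbouring pair contradicts the periodic trends, so Si⁴⁺ is the ion listed too early.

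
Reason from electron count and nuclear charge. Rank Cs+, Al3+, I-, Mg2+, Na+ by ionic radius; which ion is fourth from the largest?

Mg2+

Al3+ (Z=13, 10 e⁻), Mg2+ (Z=12, 10 e⁻), Na+ (Z=11, 10 e⁻), Cs+ (Z=55, 54 e⁻), I- (Z=53, 54 e⁻). Al3+ < Mg2+ (isoelectronic, higher Z=13 is smaller); Mg2+ < Na+ (both 10 e⁻, Z=12>11); Na+ < Cs+ (same group, period 3 vs 6); Cs+ < I- (isoelectronic, higher Z=55 is smaller).
That gives Al3+ < Mg2+ < Na+ < Cs+ < I-. From the largest end, number 4 is Mg2+.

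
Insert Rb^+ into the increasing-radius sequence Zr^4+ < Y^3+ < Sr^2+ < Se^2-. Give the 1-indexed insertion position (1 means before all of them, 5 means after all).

4

Isoelectronic series (36 e⁻ each). Size is set by nuclear charge: more protons means a smaller ion. Zr^4+ (Z=40), Y^3+ (Z=39), Sr^2+ (Z=38), Rb^+ (Z=37), Se^2- (Z=34).
The complete sequence is Zr^4+ < Y^3+ < Sr^2+ < Rb^+ < Se^2-. Rb^+ sits at position 4.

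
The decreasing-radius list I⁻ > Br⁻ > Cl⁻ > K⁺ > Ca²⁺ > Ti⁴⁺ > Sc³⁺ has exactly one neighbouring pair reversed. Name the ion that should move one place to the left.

The pair Ti⁴⁺, Sc³⁺ is the wrong way round — they are isoelectronic (18 e⁻) and Ti has more protons than Sc (22 vs 21), making Ti⁴⁺ smaller. All other adjacent pairs agree with periodic trends, so Sc³⁺ is the misplaced ion.

Sc³⁺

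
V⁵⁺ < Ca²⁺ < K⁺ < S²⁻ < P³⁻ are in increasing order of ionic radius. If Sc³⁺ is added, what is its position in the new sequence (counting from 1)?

2

All of these have 18 electrons (isoelectronic). With the same electron cloud, the ion with the most protons pulls it in tightest. Nuclear charges: V⁵⁺ (Z=23), Sc³⁺ (Z=21), Ca²⁺ (Z=20), K⁺ (Z=19), S²⁻ (Z=16), P³⁻ (Z=15). Highest Z is smallest.
Putting Sc³⁺ in gives V⁵⁺ < Sc³⁺ < Ca²⁺ < K⁺ < S²⁻ < P³⁻; it lands at slot 2.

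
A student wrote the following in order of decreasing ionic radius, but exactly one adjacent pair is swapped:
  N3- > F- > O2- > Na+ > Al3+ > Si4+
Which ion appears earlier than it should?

Compare adjacent ions: F- and O2- share 10 electrons; the higher nuclear charge on F (Z=9) contracts it more, so F- < O2- — yet in this decreasing list F- sits before O2-. Nothing else is reversed, so F- should move one place to the right.

F-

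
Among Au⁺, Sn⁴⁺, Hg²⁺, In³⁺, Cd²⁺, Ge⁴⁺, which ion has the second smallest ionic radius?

Tabulating Z and e⁻: Ge⁴⁺: 28 e⁻, Z=32, Sn⁴⁺: 46 e⁻, Z=50, In³⁺: 46 e⁻, Z=49, Cd²⁺: 46 e⁻, Z=48, Hg²⁺: 78 e⁻, Z=80, Au⁺: 78 e⁻, Z=79. Ge⁴⁺ < Sn⁴⁺ (same group, 1 shell fewer); Sn⁴⁺ < In³⁺ (isoelectronic, higher Z=50 is smaller); In³⁺ < Cd²⁺ (both 46 e⁻, Z=49>48); Cd²⁺ < Hg²⁺ (same group, period 5 vs 6); Hg²⁺ < Au⁺ (both 78 e⁻, Z=80>79).
Full ascending order: Ge⁴⁺ < Sn⁴⁺ < In³⁺ < Cd²⁺ < Hg²⁺ < Au⁺. Counting from the smallest, position 2 is Sn⁴⁺.

Sn⁴⁺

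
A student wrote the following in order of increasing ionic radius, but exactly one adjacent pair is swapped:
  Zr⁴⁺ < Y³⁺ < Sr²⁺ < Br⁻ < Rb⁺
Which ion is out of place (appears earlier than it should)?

Compare adjacent ions: both have 36 electrons but Z(Rb)=37 > Z(Br)=35, so Rb⁺ should be the smaller of the two — yet in this increasing list Br⁻ sits before Rb⁺. Nothing else is reversed, so Br⁻ should move one place to the right.

Br⁻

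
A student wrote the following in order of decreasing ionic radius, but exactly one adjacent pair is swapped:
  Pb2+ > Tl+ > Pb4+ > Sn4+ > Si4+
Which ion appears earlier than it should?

Pb2+

Compare adjacent ions: they are isoelectronic (80 e⁻) and Pb has more protons than Tl (82 vs 81), making Pb2+ smaller — yet in this decreasing list Pb2+ sits before Tl+. Nothing else is reversed, so Pb2+ should move one place to the right.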